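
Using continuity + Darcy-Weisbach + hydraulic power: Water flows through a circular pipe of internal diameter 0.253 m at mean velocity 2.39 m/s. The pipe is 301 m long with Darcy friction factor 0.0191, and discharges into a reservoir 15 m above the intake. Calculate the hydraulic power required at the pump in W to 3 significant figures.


Approach: apply continuity + Darcy-Weisbach + hydraulic power, Q = A*v; hf = f*(L/D)*(v^2/(2g)); H = static + hf; P = rho*g*Q*H.
Step 1 — flow rate (continuity, Q = A*v):
  A = pi*(0.253/2)^2 = 0.050273 m^2
  Q = 0.050273 * 2.39 = 0.12015 m^3/s
Step 2 — friction head loss (Darcy-Weisbach):
  hf = 0.0191 * (301/0.253) * (2.39^2 / (2*9.81))
  hf = 6.6157 m
Step 3 — total head: H = 15 + 6.6157 = 21.616 m
Step 4 — hydraulic power (P = rho*g*Q*H):
  P = 1000 * 9.81 * 0.12015 * 21.616 = 25500 W
Therefore the hydraulic power required at the pump = 25500 W.


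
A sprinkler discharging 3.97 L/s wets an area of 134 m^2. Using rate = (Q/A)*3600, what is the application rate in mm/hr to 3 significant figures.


rate = (3.97 / 134) * 3600 = 107 mm/hr
Therefore the application rate = 107 mm/hr.


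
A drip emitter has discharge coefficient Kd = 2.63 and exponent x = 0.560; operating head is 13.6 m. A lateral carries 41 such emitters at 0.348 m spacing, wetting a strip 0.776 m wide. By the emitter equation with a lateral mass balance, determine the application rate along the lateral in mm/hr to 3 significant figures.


Approach: apply the emitter equation with a lateral mass balance, q = Kd*h^x; Q = n*q; rate = Q/(n*spacing*width).
Step 1 — single emitter flow (q = Kd*h^x):
  q = 2.63 * 13.6^0.560 = 11.343 L/hr
Step 2 — total lateral flow: Q = 41 * 11.343 = 465.07 L/hr
Step 3 — wetted area: A = 41 * 0.348 * 0.776 = 11.072 m^2
Step 4 — application rate: Q/A = 465.07/11.072 = 42.0 mm/hr
Therefore the application rate along the lateral = 42.0 mm/hr.


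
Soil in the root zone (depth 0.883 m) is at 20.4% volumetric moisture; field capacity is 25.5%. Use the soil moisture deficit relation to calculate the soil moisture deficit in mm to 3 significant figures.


Approach: apply the soil moisture deficit relation, SMD = (FC - theta)/100 * depth * 1000.
SMD = (25.5 - 20.4)/100 * 0.883 * 1000 = 45.0 mm
Therefore the soil moisture deficit = 45.0 mm.


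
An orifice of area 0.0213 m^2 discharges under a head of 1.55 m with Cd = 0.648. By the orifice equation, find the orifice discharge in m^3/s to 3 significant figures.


Approach: apply the orifice equation, Q = Cd*A*sqrt(2*g*h).
Q = 0.648 * 0.0213 * sqrt(2*9.81*1.55) = 0.0761 m^3/s
Therefore the orifice discharge = 0.0761 m^3/s.


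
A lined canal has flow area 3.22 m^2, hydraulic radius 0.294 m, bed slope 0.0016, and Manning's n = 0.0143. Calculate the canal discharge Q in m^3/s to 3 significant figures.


Approach: apply Manning's equation, Q = (1/n)*A*R^(2/3)*S^(1/2).
Q = (1/0.0143) * 3.22 * 0.294^(2/3) * 0.0016^(1/2) = 3.98 m^3/s
Therefore the canal discharge Q = 3.98 m^3/s.


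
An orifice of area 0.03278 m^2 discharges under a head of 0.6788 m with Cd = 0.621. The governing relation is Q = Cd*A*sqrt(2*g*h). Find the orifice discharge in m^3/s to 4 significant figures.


Q = 0.621 * 0.03278 * sqrt(2*9.81*0.6788) = 0.07429 m^3/s
Therefore the orifice discharge = 0.07429 m^3/s.


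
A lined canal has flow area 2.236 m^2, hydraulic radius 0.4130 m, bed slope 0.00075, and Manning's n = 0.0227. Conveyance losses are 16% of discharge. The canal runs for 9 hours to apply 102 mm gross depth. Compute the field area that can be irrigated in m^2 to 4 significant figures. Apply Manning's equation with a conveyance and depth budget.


Approach: apply Manning's equation with a conveyance and depth budget, Q = (1/n)*A*R^(2/3)*S^(1/2); Q_field = Q*(1-loss); Area = Q_field*t/(d/1000).
Step 1 — canal discharge (Manning's equation):
  Q = (1/0.0227) * 2.236 * 0.4130^(2/3) * 0.00075^(1/2) = 1.49604 m^3/s
Step 2 — delivered flow: Q_field = 1.49604*(1 - 16/100) = 1.25667 m^3/s
Step 3 — volume delivered: V = 1.25667 * 9*3600 = 40716.2 m^3
Step 4 — area served: A = V / (depth/1000) = 40716.2 / 0.102 = 399200 m^2
Therefore the field area that can be irrigated = 399200 m^2.


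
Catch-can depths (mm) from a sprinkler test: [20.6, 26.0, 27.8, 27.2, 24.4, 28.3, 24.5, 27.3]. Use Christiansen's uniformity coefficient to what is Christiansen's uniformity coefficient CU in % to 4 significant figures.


Approach: apply Christiansen's uniformity coefficient, CU = (1 - mean_abs_deviation/mean)*100.
mean = 25.7625 mm
mean |d_i - mean| = 1.94688 mm
CU = (1 - 1.94688/25.7625)*100 = 92.44 %
Therefore Christiansen's uniformity coefficient CU = 92.44 %.


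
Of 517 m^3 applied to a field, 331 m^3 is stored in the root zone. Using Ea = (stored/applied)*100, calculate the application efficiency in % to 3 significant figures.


Ea = (331/517)*100 = 64.0 %
Therefore the application efficiency = 64.0 %.


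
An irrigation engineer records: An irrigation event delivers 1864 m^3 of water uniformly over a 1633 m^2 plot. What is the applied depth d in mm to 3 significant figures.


Approach: apply depth from volume over area, d = (V/A)*1000.
d = (1864 / 1633) * 1000 = 1140 mm
Therefore the applied depth d = 1140 mm.


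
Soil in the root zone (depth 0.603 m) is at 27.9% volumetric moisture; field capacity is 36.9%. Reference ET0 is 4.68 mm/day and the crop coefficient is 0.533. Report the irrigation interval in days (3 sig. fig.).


Approach: apply soil-water budget scheduling, SMD = (FC-theta)/100*depth*1000; ETc = ET0*Kc; interval = SMD/ETc.
Step 1 — soil moisture deficit:
  SMD = (36.9 - 27.9)/100 * 0.603 * 1000 = 54.270 mm
Step 2 — daily crop ET (ETc = ET0*Kc):
  ETc = 4.68 * 0.533 = 2.4944 mm/day
Step 3 — irrigation interval (SMD/ETc):
  interval = 54.270 / 2.4944 = 21.8 days
Therefore the irrigation interval = 21.8 days.


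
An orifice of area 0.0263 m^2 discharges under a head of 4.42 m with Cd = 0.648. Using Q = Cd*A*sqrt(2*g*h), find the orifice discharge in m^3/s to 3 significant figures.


Q = 0.648 * 0.0263 * sqrt(2*9.81*4.42) = 0.159 m^3/s
Therefore the orifice discharge = 0.159 m^3/s.


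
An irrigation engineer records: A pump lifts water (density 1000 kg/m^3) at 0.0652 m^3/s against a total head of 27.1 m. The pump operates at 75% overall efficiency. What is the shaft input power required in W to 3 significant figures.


Approach: apply hydraulic power then efficiency conversion, P = rho*g*Q*H; P_in = P/eta.
Step 1 — hydraulic power (P = rho*g*Q*H):
  P = 1000 * 9.81 * 0.0652 * 27.1 = 17333 W
Step 2 — input power: P_in = P/eta = 17333 / 0.75 = 23100 W
Therefore the shaft input power required = 23100 W.


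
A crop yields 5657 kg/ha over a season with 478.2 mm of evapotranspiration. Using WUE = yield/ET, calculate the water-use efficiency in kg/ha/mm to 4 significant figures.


WUE = 5657 / 478.2 = 11.83 kg/ha/mm
Therefore the water-use efficiency = 11.83 kg/ha/mm.


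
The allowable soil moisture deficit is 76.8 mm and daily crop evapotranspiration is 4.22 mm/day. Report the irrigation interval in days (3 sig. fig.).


Approach: apply the irrigation interval relation, interval = SMD / ETc.
interval = 76.8 / 4.22 = 18.2 days
Therefore the irrigation interval = 18.2 days.


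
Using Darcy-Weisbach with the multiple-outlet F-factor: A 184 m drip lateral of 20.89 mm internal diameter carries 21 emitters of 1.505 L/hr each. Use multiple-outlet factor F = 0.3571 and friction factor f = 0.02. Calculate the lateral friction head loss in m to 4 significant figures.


Approach: apply Darcy-Weisbach with the multiple-outlet F-factor, Q = n*q/(3600*1000) m^3/s; v = Q/A; hf = F*f*(L/D)*(v^2/(2g)).
Q = 21*1.505/(3600*1000) = 8.77917e-06 m^3/s
A = pi*(20.89e-3/2)^2 = 3.42742e-04 m^2, so v = Q/A = 0.0256145 m/s
hf = 0.3571*0.02*(184/0.02089)*(0.0256145^2/(2*9.81)) = 0.002104 m
Therefore the lateral friction head loss = 0.002104 m.


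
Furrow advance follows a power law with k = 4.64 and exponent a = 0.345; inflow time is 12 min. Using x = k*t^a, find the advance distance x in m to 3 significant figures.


x = 4.64 * 12^0.345 = 10.9 m
Therefore the advance distance x = 10.9 m.


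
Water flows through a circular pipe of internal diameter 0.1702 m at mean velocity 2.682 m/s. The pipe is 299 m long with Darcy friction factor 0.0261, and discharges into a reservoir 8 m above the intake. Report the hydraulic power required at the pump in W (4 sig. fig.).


Approach: apply continuity + Darcy-Weisbach + hydraulic power, Q = A*v; hf = f*(L/D)*(v^2/(2g)); H = static + hf; P = rho*g*Q*H.
Step 1 — flow rate (continuity, Q = A*v):
  A = pi*(0.1702/2)^2 = 0.0227514 m^2
  Q = 0.0227514 * 2.682 = 0.0610194 m^3/s
Step 2 — friction head loss (Darcy-Weisbach):
  hf = 0.0261 * (299/0.1702) * (2.682^2 / (2*9.81))
  hf = 16.8101 m
Step 3 — total head: H = 8 + 16.8101 = 24.8101 m
Step 4 — hydraulic power (P = rho*g*Q*H):
  P = 1000 * 9.81 * 0.0610194 * 24.8101 = 14850 W
Therefore the hydraulic power required at the pump = 14850 W.


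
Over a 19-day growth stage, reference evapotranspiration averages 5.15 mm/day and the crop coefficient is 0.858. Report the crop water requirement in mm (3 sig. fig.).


Approach: apply the crop water requirement relation, CWR = ET0 * Kc * days.
CWR = 5.15 * 0.858 * 19 = 84.0 mm
Therefore the crop water requirement = 84.0 mm.


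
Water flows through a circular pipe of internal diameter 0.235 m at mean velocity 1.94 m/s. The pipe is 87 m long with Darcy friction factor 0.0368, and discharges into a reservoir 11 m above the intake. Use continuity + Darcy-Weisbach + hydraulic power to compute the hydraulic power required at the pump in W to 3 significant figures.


Approach: apply continuity + Darcy-Weisbach + hydraulic power, Q = A*v; hf = f*(L/D)*(v^2/(2g)); H = static + hf; P = rho*g*Q*H.
Step 1 — flow rate (continuity, Q = A*v):
  A = pi*(0.235/2)^2 = 0.043374 m^2
  Q = 0.043374 * 1.94 = 0.084145 m^3/s
Step 2 — friction head loss (Darcy-Weisbach):
  hf = 0.0368 * (87/0.235) * (1.94^2 / (2*9.81))
  hf = 2.6134 m
Step 3 — total head: H = 11 + 2.6134 = 13.613 m
Step 4 — hydraulic power (P = rho*g*Q*H):
  P = 1000 * 9.81 * 0.084145 * 13.613 = 11200 W
Therefore the hydraulic power required at the pump = 11200 W.


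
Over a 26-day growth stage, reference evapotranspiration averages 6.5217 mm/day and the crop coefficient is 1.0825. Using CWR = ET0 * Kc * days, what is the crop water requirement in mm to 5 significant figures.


CWR = 6.5217 * 1.0825 * 26 = 183.55 mm
Therefore the crop water requirement = 183.55 mm.


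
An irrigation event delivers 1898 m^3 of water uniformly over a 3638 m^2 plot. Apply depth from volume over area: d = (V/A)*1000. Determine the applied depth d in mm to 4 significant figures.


d = (1898 / 3638) * 1000 = 521.7 mm
Therefore the applied depth d = 521.7 mm.


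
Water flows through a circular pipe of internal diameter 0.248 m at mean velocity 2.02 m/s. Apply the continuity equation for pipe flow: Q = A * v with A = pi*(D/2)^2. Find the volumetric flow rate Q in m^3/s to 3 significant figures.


A = pi*(0.248/2)^2 = 0.048305 m^2
Q = 0.048305 * 2.02 = 0.0976 m^3/s
Therefore the volumetric flow rate Q = 0.0976 m^3/s.


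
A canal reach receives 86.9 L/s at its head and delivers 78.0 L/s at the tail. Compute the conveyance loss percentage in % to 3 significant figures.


Approach: apply the conveyance loss ratio, loss% = ((Q_head - Q_tail)/Q_head)*100.
loss = ((86.9 - 78.0)/86.9)*100 = 10.2 %
Therefore the conveyance loss percentage = 10.2 %.


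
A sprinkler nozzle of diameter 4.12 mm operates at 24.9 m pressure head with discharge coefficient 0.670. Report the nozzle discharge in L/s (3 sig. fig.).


Approach: apply the orifice equation, Q = Cd*A*sqrt(2*g*h), A = pi*(d/2)^2.
A = pi*(4.12e-3/2)^2 = 1.3332e-05 m^2
Q = 0.670 * 1.3332e-05 * sqrt(2*9.81*24.9) * 1000 = 0.197 L/s
Therefore the nozzle discharge = 0.197 L/s.


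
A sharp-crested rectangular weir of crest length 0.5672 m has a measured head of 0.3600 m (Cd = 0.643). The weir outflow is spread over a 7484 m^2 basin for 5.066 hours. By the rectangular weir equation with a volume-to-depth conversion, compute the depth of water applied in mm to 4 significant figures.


Approach: apply the rectangular weir equation with a volume-to-depth conversion, Q = (2/3)*Cd*L*sqrt(2g)*H^1.5; d = Q*t/A * 1000.
Step 1 — weir discharge:
  Q = (2/3)*0.643*0.5672*sqrt(2*9.81)*0.3600^1.5 = 0.232627 m^3/s
Step 2 — volume: V = 0.232627 * 5.066*3600 = 4242.55 m^3
Step 3 — depth: d = V/A * 1000 = 4242.55/7484 * 1000 = 566.9 mm
Therefore the depth of water applied = 566.9 mm.


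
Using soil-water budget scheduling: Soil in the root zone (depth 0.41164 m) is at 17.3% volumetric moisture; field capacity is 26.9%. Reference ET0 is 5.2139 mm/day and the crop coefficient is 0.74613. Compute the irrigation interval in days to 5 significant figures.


Approach: apply soil-water budget scheduling, SMD = (FC-theta)/100*depth*1000; ETc = ET0*Kc; interval = SMD/ETc.
Step 1 — soil moisture deficit:
  SMD = (26.9 - 17.3)/100 * 0.41164 * 1000 = 39.51744 mm
Step 2 — daily crop ET (ETc = ET0*Kc):
  ETc = 5.2139 * 0.74613 = 3.890247 mm/day
Step 3 — irrigation interval (SMD/ETc):
  interval = 39.51744 / 3.890247 = 10.158 days
Therefore the irrigation interval = 10.158 days.


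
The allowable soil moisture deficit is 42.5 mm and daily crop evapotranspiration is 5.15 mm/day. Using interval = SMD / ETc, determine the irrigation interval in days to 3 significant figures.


interval = 42.5 / 5.15 = 8.25 days
Therefore the irrigation interval = 8.25 days.


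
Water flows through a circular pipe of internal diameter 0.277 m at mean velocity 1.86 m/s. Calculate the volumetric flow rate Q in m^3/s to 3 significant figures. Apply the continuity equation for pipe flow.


Approach: apply the continuity equation for pipe flow, Q = A * v with A = pi*(D/2)^2.
A = pi*(0.277/2)^2 = 0.060263 m^2
Q = 0.060263 * 1.86 = 0.112 m^3/s
Therefore the volumetric flow rate Q = 0.112 m^3/s.


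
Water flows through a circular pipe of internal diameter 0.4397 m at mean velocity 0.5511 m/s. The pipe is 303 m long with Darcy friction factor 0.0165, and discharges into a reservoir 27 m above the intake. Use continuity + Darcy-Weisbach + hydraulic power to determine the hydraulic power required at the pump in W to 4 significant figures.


Approach: apply continuity + Darcy-Weisbach + hydraulic power, Q = A*v; hf = f*(L/D)*(v^2/(2g)); H = static + hf; P = rho*g*Q*H.
Step 1 — flow rate (continuity, Q = A*v):
  A = pi*(0.4397/2)^2 = 0.151846 m^2
  Q = 0.151846 * 0.5511 = 0.0836822 m^3/s
Step 2 — friction head loss (Darcy-Weisbach):
  hf = 0.0165 * (303/0.4397) * (0.5511^2 / (2*9.81))
  hf = 0.176008 m
Step 3 — total head: H = 27 + 0.176008 = 27.1760 m
Step 4 — hydraulic power (P = rho*g*Q*H):
  P = 1000 * 9.81 * 0.0836822 * 27.1760 = 22310 W
Therefore the hydraulic power required at the pump = 22310 W.


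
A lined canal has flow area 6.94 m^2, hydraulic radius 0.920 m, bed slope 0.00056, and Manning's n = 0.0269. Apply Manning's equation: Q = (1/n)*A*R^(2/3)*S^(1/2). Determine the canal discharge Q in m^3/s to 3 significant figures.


Q = (1/0.0269) * 6.94 * 0.920^(2/3) * 0.00056^(1/2) = 5.78 m^3/s
Therefore the canal discharge Q = 5.78 m^3/s.


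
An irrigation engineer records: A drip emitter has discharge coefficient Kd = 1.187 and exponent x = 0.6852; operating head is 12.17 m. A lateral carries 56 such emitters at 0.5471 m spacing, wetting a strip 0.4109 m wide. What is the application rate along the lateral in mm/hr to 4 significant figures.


Approach: apply the emitter equation with a lateral mass balance, q = Kd*h^x; Q = n*q; rate = Q/(n*spacing*width).
Step 1 — single emitter flow (q = Kd*h^x):
  q = 1.187 * 12.17^0.6852 = 6.57797 L/hr
Step 2 — total lateral flow: Q = 56 * 6.57797 = 368.366 L/hr
Step 3 — wetted area: A = 56 * 0.5471 * 0.4109 = 12.5890 m^2
Step 4 — application rate: Q/A = 368.366/12.5890 = 29.26 mm/hr
Therefore the application rate along the lateral = 29.26 mm/hr.


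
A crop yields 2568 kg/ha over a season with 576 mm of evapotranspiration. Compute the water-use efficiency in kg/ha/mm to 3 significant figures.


Approach: apply the water-use efficiency ratio, WUE = yield/ET.
WUE = 2568 / 576 = 4.46 kg/ha/mm
Therefore the water-use efficiency = 4.46 kg/ha/mm.


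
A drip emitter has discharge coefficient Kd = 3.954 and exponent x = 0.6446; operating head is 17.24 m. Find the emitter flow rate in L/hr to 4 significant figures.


Approach: apply the emitter characteristic equation, q = Kd * h^x.
q = 3.954 * 17.24^0.6446 = 24.78 L/hr
Therefore the emitter flow rate = 24.78 L/hr.


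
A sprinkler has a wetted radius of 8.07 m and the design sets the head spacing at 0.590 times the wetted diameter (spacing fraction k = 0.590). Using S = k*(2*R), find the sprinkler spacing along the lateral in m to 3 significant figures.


S = 0.590 * (2 * 8.07) = 9.52 m
Therefore the sprinkler spacing along the lateral = 9.52 m.


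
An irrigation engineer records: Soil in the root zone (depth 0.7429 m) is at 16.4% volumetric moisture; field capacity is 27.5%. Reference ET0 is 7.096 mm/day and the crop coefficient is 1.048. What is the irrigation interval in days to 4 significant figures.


Approach: apply soil-water budget scheduling, SMD = (FC-theta)/100*depth*1000; ETc = ET0*Kc; interval = SMD/ETc.
Step 1 — soil moisture deficit:
  SMD = (27.5 - 16.4)/100 * 0.7429 * 1000 = 82.4619 mm
Step 2 — daily crop ET (ETc = ET0*Kc):
  ETc = 7.096 * 1.048 = 7.43661 mm/day
Step 3 — irrigation interval (SMD/ETc):
  interval = 82.4619 / 7.43661 = 11.09 days
Therefore the irrigation interval = 11.09 days.


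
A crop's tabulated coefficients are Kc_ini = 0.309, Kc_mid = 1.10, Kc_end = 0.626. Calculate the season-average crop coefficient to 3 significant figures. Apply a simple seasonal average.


Approach: apply a simple seasonal average, Kc_avg = (Kc_ini + Kc_mid + Kc_end)/3.
Kc_avg = (0.309 + 1.10 + 0.626)/3 = 0.678
Therefore the season-average crop coefficient = 0.678.


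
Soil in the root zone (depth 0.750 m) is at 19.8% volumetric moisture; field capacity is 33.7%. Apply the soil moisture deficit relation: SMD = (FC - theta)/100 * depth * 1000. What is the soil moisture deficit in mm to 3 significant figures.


SMD = (33.7 - 19.8)/100 * 0.750 * 1000 = 104 mm
Therefore the soil moisture deficit = 104 mm.


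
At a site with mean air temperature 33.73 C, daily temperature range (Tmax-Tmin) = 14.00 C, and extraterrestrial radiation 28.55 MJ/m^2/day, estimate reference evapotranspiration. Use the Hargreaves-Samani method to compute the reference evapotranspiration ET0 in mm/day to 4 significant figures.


Approach: apply the Hargreaves-Samani method, ET0 = 0.0023*(Tmean+17.8)*sqrt(Tmax-Tmin)*0.408*Ra.
ET0 = 0.0023*(33.73+17.8)*sqrt(14.00)*0.408*28.55 = 5.166 mm/day
Therefore the reference evapotranspiration ET0 = 5.166 mm/day.


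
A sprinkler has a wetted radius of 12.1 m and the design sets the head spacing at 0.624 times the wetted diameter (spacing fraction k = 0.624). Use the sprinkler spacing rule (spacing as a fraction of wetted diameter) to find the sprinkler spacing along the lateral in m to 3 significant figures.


Approach: apply the sprinkler spacing rule (spacing as a fraction of wetted diameter), S = k*(2*R).
S = 0.624 * (2 * 12.1) = 15.1 m
Therefore the sprinkler spacing along the lateral = 15.1 m.


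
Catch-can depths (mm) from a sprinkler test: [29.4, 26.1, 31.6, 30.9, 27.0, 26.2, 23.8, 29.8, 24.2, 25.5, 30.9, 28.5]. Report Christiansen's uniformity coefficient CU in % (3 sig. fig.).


Approach: apply Christiansen's uniformity coefficient, CU = (1 - mean_abs_deviation/mean)*100.
mean = 27.825 mm
mean |d_i - mean| = 2.3583 mm
CU = (1 - 2.3583/27.825)*100 = 91.5 %
Therefore Christiansen's uniformity coefficient CU = 91.5 %.


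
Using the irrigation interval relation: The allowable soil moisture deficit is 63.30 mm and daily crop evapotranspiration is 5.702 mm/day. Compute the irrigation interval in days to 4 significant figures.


Approach: apply the irrigation interval relation, interval = SMD / ETc.
interval = 63.30 / 5.702 = 11.10 days
Therefore the irrigation interval = 11.10 days.


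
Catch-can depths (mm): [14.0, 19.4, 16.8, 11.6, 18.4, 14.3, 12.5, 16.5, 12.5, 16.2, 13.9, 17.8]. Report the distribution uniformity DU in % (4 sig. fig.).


Approach: apply the low-quarter distribution uniformity, DU = (mean of lowest quarter of readings / overall mean)*100.
sorted lowest 3 of 12: [11.6, 12.5, 12.5] -> mean = 12.2000 mm
overall mean = 15.3250 mm
DU = (12.2000/15.3250)*100 = 79.61 %
Therefore the distribution uniformity DU = 79.61 %.


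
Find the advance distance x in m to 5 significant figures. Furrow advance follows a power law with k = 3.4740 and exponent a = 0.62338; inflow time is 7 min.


Approach: apply the power-law advance function, x = k*t^a.
x = 3.4740 * 7^0.62338 = 11.685 m
Therefore the advance distance x = 11.685 m.


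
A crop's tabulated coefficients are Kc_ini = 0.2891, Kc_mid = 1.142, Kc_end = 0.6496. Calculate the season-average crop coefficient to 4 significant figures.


Approach: apply a simple seasonal average, Kc_avg = (Kc_ini + Kc_mid + Kc_end)/3.
Kc_avg = (0.2891 + 1.142 + 0.6496)/3 = 0.6936
Therefore the season-average crop coefficient = 0.6936.


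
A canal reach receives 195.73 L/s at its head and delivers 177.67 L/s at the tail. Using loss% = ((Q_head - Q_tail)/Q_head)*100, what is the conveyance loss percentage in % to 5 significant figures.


loss = ((195.73 - 177.67)/195.73)*100 = 9.2270 %
Therefore the conveyance loss percentage = 9.2270 %.


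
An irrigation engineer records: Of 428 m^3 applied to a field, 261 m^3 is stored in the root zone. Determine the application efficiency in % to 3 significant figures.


Approach: apply the application efficiency ratio, Ea = (stored/applied)*100.
Ea = (261/428)*100 = 61.0 %
Therefore the application efficiency = 61.0 %.


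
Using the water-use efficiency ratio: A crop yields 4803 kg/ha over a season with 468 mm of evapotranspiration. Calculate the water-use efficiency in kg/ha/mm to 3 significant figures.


Approach: apply the water-use efficiency ratio, WUE = yield/ET.
WUE = 4803 / 468 = 10.3 kg/ha/mm
Therefore the water-use efficiency = 10.3 kg/ha/mm.


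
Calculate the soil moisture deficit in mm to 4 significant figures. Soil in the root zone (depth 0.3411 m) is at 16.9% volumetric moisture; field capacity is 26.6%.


Approach: apply the soil moisture deficit relation, SMD = (FC - theta)/100 * depth * 1000.
SMD = (26.6 - 16.9)/100 * 0.3411 * 1000 = 33.09 mm
Therefore the soil moisture deficit = 33.09 mm.


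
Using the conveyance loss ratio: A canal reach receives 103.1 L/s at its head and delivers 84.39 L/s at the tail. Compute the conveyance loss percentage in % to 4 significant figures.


Approach: apply the conveyance loss ratio, loss% = ((Q_head - Q_tail)/Q_head)*100.
loss = ((103.1 - 84.39)/103.1)*100 = 18.15 %
Therefore the conveyance loss percentage = 18.15 %.


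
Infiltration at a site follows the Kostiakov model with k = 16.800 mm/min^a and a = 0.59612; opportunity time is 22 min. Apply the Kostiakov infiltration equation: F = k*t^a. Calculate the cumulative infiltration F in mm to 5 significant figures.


F = 16.800 * 22^0.59612 = 106.06 mm
Therefore the cumulative infiltration F = 106.06 mm.


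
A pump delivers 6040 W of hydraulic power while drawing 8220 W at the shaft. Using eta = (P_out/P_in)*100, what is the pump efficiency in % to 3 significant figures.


eta = (6040 / 8220) * 100 = 73.5 %
Therefore the pump efficiency = 73.5 %.


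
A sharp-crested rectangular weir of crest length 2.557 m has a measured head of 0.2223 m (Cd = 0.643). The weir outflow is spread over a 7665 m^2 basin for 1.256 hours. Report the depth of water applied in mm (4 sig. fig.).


Approach: apply the rectangular weir equation with a volume-to-depth conversion, Q = (2/3)*Cd*L*sqrt(2g)*H^1.5; d = Q*t/A * 1000.
Step 1 — weir discharge:
  Q = (2/3)*0.643*2.557*sqrt(2*9.81)*0.2223^1.5 = 0.508873 m^3/s
Step 2 — volume: V = 0.508873 * 1.256*3600 = 2300.92 m^3
Step 3 — depth: d = V/A * 1000 = 2300.92/7665 * 1000 = 300.2 mm
Therefore the depth of water applied = 300.2 mm.


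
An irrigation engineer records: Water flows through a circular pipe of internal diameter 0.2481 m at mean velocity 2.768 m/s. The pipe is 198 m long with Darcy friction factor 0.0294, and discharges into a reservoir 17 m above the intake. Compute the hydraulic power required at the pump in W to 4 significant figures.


Approach: apply continuity + Darcy-Weisbach + hydraulic power, Q = A*v; hf = f*(L/D)*(v^2/(2g)); H = static + hf; P = rho*g*Q*H.
Step 1 — flow rate (continuity, Q = A*v):
  A = pi*(0.2481/2)^2 = 0.0483441 m^2
  Q = 0.0483441 * 2.768 = 0.133816 m^3/s
Step 2 — friction head loss (Darcy-Weisbach):
  hf = 0.0294 * (198/0.2481) * (2.768^2 / (2*9.81))
  hf = 9.16260 m
Step 3 — total head: H = 17 + 9.16260 = 26.1626 m
Step 4 — hydraulic power (P = rho*g*Q*H):
  P = 1000 * 9.81 * 0.133816 * 26.1626 = 34340 W
Therefore the hydraulic power required at the pump = 34340 W.


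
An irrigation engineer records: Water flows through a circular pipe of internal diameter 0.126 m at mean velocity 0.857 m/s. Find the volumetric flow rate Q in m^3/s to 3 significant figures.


Approach: apply the continuity equation for pipe flow, Q = A * v with A = pi*(D/2)^2.
A = pi*(0.126/2)^2 = 0.012469 m^2
Q = 0.012469 * 0.857 = 0.0107 m^3/s
Therefore the volumetric flow rate Q = 0.0107 m^3/s.


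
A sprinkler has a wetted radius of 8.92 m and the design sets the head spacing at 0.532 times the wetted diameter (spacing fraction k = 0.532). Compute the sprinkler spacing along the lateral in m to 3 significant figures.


Approach: apply the sprinkler spacing rule (spacing as a fraction of wetted diameter), S = k*(2*R).
S = 0.532 * (2 * 8.92) = 9.49 m
Therefore the sprinkler spacing along the lateral = 9.49 m.


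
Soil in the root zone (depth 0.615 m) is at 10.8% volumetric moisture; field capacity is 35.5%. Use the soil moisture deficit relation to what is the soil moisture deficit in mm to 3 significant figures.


Approach: apply the soil moisture deficit relation, SMD = (FC - theta)/100 * depth * 1000.
SMD = (35.5 - 10.8)/100 * 0.615 * 1000 = 152 mm
Therefore the soil moisture deficit = 152 mm.


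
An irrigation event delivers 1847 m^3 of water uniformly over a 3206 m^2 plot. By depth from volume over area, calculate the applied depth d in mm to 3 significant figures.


Approach: apply depth from volume over area, d = (V/A)*1000.
d = (1847 / 3206) * 1000 = 576 mm
Therefore the applied depth d = 576 mm.


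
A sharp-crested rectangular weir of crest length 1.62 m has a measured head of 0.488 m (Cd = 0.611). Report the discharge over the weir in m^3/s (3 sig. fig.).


Approach: apply the rectangular weir equation, Q = (2/3)*Cd*L*sqrt(2g)*H^1.5.
Q = (2/3)*0.611*1.62*sqrt(2*9.81)*0.488^1.5 = 0.996 m^3/s
Therefore the discharge over the weir = 0.996 m^3/s.


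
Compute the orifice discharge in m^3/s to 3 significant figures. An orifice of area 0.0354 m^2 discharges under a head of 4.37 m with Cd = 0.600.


Approach: apply the orifice equation, Q = Cd*A*sqrt(2*g*h).
Q = 0.600 * 0.0354 * sqrt(2*9.81*4.37) = 0.197 m^3/s
Therefore the orifice discharge = 0.197 m^3/s.


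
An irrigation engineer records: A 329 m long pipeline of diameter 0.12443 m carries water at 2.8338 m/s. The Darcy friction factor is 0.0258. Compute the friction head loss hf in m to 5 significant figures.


Approach: apply the Darcy-Weisbach equation, hf = f*(L/D)*(v^2/(2g)).
hf = 0.0258 * (329/0.12443) * (2.8338^2 / (2*9.81))
hf = 27.921 m
Therefore the friction head loss hf = 27.921 m.


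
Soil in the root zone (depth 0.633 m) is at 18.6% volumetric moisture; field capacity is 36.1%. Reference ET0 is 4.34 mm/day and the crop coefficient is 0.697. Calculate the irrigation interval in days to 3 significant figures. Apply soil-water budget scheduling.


Approach: apply soil-water budget scheduling, SMD = (FC-theta)/100*depth*1000; ETc = ET0*Kc; interval = SMD/ETc.
Step 1 — soil moisture deficit:
  SMD = (36.1 - 18.6)/100 * 0.633 * 1000 = 110.77 mm
Step 2 — daily crop ET (ETc = ET0*Kc):
  ETc = 4.34 * 0.697 = 3.0250 mm/day
Step 3 — irrigation interval (SMD/ETc):
  interval = 110.77 / 3.0250 = 36.6 days
Therefore the irrigation interval = 36.6 days.


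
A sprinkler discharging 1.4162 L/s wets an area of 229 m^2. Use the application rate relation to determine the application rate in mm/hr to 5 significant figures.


Approach: apply the application rate relation, rate = (Q/A)*3600.
rate = (1.4162 / 229) * 3600 = 22.263 mm/hr
Therefore the application rate = 22.263 mm/hr.


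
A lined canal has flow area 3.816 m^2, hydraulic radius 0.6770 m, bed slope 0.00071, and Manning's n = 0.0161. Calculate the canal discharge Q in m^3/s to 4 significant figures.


Approach: apply Manning's equation, Q = (1/n)*A*R^(2/3)*S^(1/2).
Q = (1/0.0161) * 3.816 * 0.6770^(2/3) * 0.00071^(1/2) = 4.869 m^3/s
Therefore the canal discharge Q = 4.869 m^3/s.


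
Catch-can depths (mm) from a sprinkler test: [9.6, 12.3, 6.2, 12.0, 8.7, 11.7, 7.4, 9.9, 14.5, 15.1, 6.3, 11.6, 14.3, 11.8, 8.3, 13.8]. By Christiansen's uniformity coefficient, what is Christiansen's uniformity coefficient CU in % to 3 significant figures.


Approach: apply Christiansen's uniformity coefficient, CU = (1 - mean_abs_deviation/mean)*100.
mean = 10.844 mm
mean |d_i - mean| = 2.4383 mm
CU = (1 - 2.4383/10.844)*100 = 77.5 %
Therefore Christiansen's uniformity coefficient CU = 77.5 %.


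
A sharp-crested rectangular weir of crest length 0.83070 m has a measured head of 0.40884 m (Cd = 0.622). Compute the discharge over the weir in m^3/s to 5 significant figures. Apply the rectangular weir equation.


Approach: apply the rectangular weir equation, Q = (2/3)*Cd*L*sqrt(2g)*H^1.5.
Q = (2/3)*0.622*0.83070*sqrt(2*9.81)*0.40884^1.5 = 0.39886 m^3/s
Therefore the discharge over the weir = 0.39886 m^3/s.


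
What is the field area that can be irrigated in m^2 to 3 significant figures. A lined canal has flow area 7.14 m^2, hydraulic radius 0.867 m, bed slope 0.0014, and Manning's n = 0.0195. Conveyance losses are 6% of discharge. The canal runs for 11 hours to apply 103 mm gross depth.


Approach: apply Manning's equation with a conveyance and depth budget, Q = (1/n)*A*R^(2/3)*S^(1/2); Q_field = Q*(1-loss); Area = Q_field*t/(d/1000).
Step 1 — canal discharge (Manning's equation):
  Q = (1/0.0195) * 7.14 * 0.867^(2/3) * 0.0014^(1/2) = 12.457 m^3/s
Step 2 — delivered flow: Q_field = 12.457*(1 - 6/100) = 11.709 m^3/s
Step 3 — volume delivered: V = 11.709 * 11*3600 = 463690 m^3
Step 4 — area served: A = V / (depth/1000) = 463690 / 0.103 = 4500000 m^2
Therefore the field area that can be irrigated = 4500000 m^2.


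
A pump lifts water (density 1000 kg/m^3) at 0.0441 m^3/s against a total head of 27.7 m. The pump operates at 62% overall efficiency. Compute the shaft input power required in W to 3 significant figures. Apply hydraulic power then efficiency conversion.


Approach: apply hydraulic power then efficiency conversion, P = rho*g*Q*H; P_in = P/eta.
Step 1 — hydraulic power (P = rho*g*Q*H):
  P = 1000 * 9.81 * 0.0441 * 27.7 = 11984 W
Step 2 — input power: P_in = P/eta = 11984 / 0.62 = 19300 W
Therefore the shaft input power required = 19300 W.


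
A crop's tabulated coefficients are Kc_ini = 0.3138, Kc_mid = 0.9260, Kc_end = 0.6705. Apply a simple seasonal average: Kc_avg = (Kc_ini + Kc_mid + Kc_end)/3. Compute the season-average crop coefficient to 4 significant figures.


Kc_avg = (0.3138 + 0.9260 + 0.6705)/3 = 0.6368
Therefore the season-average crop coefficient = 0.6368.


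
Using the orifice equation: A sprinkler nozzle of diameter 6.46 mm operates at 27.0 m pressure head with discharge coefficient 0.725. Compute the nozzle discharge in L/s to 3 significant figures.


Approach: apply the orifice equation, Q = Cd*A*sqrt(2*g*h), A = pi*(d/2)^2.
A = pi*(6.46e-3/2)^2 = 3.2776e-05 m^2
Q = 0.725 * 3.2776e-05 * sqrt(2*9.81*27.0) * 1000 = 0.547 L/s
Therefore the nozzle discharge = 0.547 L/s.


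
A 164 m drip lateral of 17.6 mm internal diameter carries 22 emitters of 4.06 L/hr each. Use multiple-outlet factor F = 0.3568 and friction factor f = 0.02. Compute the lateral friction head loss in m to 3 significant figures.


Approach: apply Darcy-Weisbach with the multiple-outlet F-factor, Q = n*q/(3600*1000) m^3/s; v = Q/A; hf = F*f*(L/D)*(v^2/(2g)).
Q = 22*4.06/(3600*1000) = 2.4811e-05 m^3/s
A = pi*(17.6e-3/2)^2 = 2.4328e-04 m^2, so v = Q/A = 0.10198 m/s
hf = 0.3568*0.02*(164/0.0176)*(0.10198^2/(2*9.81)) = 0.0352 m
Therefore the lateral friction head loss = 0.0352 m.


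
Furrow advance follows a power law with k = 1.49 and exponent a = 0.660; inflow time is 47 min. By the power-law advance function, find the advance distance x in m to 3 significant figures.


Approach: apply the power-law advance function, x = k*t^a.
x = 1.49 * 47^0.660 = 18.9 m
Therefore the advance distance x = 18.9 m.


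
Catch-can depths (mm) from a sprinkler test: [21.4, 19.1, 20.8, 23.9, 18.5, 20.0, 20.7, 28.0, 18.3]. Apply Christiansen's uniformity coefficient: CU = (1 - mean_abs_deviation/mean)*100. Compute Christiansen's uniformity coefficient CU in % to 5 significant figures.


mean = 21.18889 mm
mean |d_i - mean| = 2.162963 mm
CU = (1 - 2.162963/21.18889)*100 = 89.792 %
Therefore Christiansen's uniformity coefficient CU = 89.792 %.


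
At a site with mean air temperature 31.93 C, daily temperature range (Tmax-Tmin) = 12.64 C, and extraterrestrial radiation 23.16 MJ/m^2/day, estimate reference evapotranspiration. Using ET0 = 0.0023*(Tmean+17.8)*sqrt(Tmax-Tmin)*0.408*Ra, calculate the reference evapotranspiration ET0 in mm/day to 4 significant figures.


ET0 = 0.0023*(31.93+17.8)*sqrt(12.64)*0.408*23.16 = 3.843 mm/day
Therefore the reference evapotranspiration ET0 = 3.843 mm/day.


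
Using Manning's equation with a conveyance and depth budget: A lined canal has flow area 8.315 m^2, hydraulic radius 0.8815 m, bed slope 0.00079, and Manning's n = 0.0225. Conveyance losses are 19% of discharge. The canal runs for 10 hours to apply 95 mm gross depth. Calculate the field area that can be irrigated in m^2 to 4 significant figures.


Approach: apply Manning's equation with a conveyance and depth budget, Q = (1/n)*A*R^(2/3)*S^(1/2); Q_field = Q*(1-loss); Area = Q_field*t/(d/1000).
Step 1 — canal discharge (Manning's equation):
  Q = (1/0.0225) * 8.315 * 0.8815^(2/3) * 0.00079^(1/2) = 9.54937 m^3/s
Step 2 — delivered flow: Q_field = 9.54937*(1 - 19/100) = 7.73499 m^3/s
Step 3 — volume delivered: V = 7.73499 * 10*3600 = 278460 m^3
Step 4 — area served: A = V / (depth/1000) = 278460 / 0.095 = 2931000 m^2
Therefore the field area that can be irrigated = 2931000 m^2.


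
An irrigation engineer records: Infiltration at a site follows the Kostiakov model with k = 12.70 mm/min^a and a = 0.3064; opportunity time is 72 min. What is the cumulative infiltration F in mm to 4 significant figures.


Approach: apply the Kostiakov infiltration equation, F = k*t^a.
F = 12.70 * 72^0.3064 = 47.09 mm
Therefore the cumulative infiltration F = 47.09 mm.


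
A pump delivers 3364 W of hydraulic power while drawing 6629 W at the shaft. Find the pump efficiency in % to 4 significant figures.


Approach: apply the efficiency ratio, eta = (P_out/P_in)*100.
eta = (3364 / 6629) * 100 = 50.75 %
Therefore the pump efficiency = 50.75 %.


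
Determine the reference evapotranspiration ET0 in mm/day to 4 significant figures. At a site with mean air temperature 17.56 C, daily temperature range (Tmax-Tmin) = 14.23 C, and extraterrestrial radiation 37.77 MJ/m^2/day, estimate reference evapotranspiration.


Approach: apply the Hargreaves-Samani method, ET0 = 0.0023*(Tmean+17.8)*sqrt(Tmax-Tmin)*0.408*Ra.
ET0 = 0.0023*(17.56+17.8)*sqrt(14.23)*0.408*37.77 = 4.728 mm/day
Therefore the reference evapotranspiration ET0 = 4.728 mm/day.


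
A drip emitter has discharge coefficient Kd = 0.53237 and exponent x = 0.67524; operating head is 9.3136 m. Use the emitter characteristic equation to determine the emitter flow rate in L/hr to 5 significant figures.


Approach: apply the emitter characteristic equation, q = Kd * h^x.
q = 0.53237 * 9.3136^0.67524 = 2.4022 L/hr
Therefore the emitter flow rate = 2.4022 L/hr.


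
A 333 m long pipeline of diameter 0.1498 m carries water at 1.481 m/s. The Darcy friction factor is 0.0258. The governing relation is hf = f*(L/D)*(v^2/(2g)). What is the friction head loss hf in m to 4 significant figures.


hf = 0.0258 * (333/0.1498) * (1.481^2 / (2*9.81))
hf = 6.412 m
Therefore the friction head loss hf = 6.412 m.


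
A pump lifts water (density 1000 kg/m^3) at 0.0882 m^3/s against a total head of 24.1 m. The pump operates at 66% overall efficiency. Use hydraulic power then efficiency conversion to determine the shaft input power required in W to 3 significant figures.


Approach: apply hydraulic power then efficiency conversion, P = rho*g*Q*H; P_in = P/eta.
Step 1 — hydraulic power (P = rho*g*Q*H):
  P = 1000 * 9.81 * 0.0882 * 24.1 = 20852 W
Step 2 — input power: P_in = P/eta = 20852 / 0.66 = 31600 W
Therefore the shaft input power required = 31600 W.


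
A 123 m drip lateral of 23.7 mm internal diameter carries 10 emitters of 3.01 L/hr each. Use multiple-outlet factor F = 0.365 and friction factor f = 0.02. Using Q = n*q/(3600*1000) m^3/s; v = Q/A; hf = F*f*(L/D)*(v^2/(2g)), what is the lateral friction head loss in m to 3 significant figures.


Q = 10*3.01/(3600*1000) = 8.3611e-06 m^3/s
A = pi*(23.7e-3/2)^2 = 4.4115e-04 m^2, so v = Q/A = 0.018953 m/s
hf = 0.365*0.02*(123/0.0237)*(0.018953^2/(2*9.81)) = 0.000694 m
Therefore the lateral friction head loss = 0.000694 m.


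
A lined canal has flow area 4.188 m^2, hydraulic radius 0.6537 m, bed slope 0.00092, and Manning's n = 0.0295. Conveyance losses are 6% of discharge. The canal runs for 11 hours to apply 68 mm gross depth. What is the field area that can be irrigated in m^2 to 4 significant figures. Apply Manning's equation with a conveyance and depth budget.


Approach: apply Manning's equation with a conveyance and depth budget, Q = (1/n)*A*R^(2/3)*S^(1/2); Q_field = Q*(1-loss); Area = Q_field*t/(d/1000).
Step 1 — canal discharge (Manning's equation):
  Q = (1/0.0295) * 4.188 * 0.6537^(2/3) * 0.00092^(1/2) = 3.24338 m^3/s
Step 2 — delivered flow: Q_field = 3.24338*(1 - 6/100) = 3.04878 m^3/s
Step 3 — volume delivered: V = 3.04878 * 11*3600 = 120732 m^3
Step 4 — area served: A = V / (depth/1000) = 120732 / 0.068 = 1775000 m^2
Therefore the field area that can be irrigated = 1775000 m^2.


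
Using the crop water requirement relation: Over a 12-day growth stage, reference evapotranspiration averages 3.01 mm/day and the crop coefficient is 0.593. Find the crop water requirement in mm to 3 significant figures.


Approach: apply the crop water requirement relation, CWR = ET0 * Kc * days.
CWR = 3.01 * 0.593 * 12 = 21.4 mm
Therefore the crop water requirement = 21.4 mm.


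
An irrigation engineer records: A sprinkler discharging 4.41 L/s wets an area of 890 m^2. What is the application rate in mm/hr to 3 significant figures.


Approach: apply the application rate relation, rate = (Q/A)*3600.
rate = (4.41 / 890) * 3600 = 17.8 mm/hr
Therefore the application rate = 17.8 mm/hr.


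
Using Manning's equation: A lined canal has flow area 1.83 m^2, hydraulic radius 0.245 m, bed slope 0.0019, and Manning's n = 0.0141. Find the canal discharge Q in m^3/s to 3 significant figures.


Approach: apply Manning's equation, Q = (1/n)*A*R^(2/3)*S^(1/2).
Q = (1/0.0141) * 1.83 * 0.245^(2/3) * 0.0019^(1/2) = 2.22 m^3/s
Therefore the canal discharge Q = 2.22 m^3/s.
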